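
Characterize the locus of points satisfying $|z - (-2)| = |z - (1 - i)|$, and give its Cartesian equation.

|z - z1| = |z - z2| means z is equidistant from z1 and z2,
i.e. the perpendicular bisector of the segment from (-2, 0) to (1, -1) (midpoint (-1/2, -1/2)).
With z = x + yi, square both sides:
(x - (-2))^2 + (y - 0)^2 = (x - 1)^2 + (y - (-1))^2
The x^2 and y^2 terms cancel: 6x + (-2)y = 2 - 4 = -2
Simplify: 3x - y = -1
Locus: Perpendicular bisector of the segment from (-2, 0) to (1, -1): the line 3x - y = -1


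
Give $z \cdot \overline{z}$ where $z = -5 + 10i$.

z * conjugate(z) = |z|^2 = a^2 + b^2
= (-5)^2 + 10^2 = 125


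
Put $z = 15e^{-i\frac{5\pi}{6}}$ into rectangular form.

a = r cos θ = 15 * -sqrt(3)/2 = -15*sqrt(3)/2
b = r sin θ = 15 * -1/2 = -15/2
z = -15*sqrt(3)/2 - (15/2)i


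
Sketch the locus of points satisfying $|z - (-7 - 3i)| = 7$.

|z - z0| = r describes a circle centered at z0 with radius r
Here z0 = -7 - 3i and r = 7
Locus: Circle centered at (-7, -3) with radius 7


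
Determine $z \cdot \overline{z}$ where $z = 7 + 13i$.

z * conjugate(z) = |z|^2 = a^2 + b^2
= 7^2 + 13^2 = 218


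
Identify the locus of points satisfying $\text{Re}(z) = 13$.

Re(z) = x where z = x + yi; the equation x = 13 is satisfied by all points with that x-coordinate
Locus: Vertical line x = 13


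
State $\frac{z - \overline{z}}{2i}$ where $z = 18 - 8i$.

z - conjugate(z) = 2bi
(z - conjugate(z))/(2i) = 2bi/(2i) = b = -8


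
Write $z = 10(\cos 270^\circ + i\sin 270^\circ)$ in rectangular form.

a = r cos θ = 10 * 0 = 0
b = r sin θ = 10 * -1 = -10
z = -10i


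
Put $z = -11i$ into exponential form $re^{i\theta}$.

r = |z| = sqrt((0)^2 + (-11)^2) = sqrt(0 + 121) = sqrt(121) = 11
a = 0 and b < 0, so z lies on the negative imaginary axis: θ = -90° = -π/2
z = 11e^(-i*π/2)


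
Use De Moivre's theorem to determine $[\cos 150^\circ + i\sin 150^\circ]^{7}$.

By De Moivre: z^n = r^n(cos(nθ) + i sin(nθ))
= 1^7(cos(7*150°) + i sin(7*150°))
= 1(cos 330° + i sin 330°)
= sqrt(3)/2 - (1/2)i


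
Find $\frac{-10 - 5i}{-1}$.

Divisor is real, so divide each part by -1:
= 10 + 5i


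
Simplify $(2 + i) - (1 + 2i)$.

(2 - 1) + (1 - 2)i = 1 - i


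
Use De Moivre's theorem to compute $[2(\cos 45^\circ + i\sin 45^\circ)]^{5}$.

By De Moivre: z^n = r^n(cos(nθ) + i sin(nθ))
= 2^5(cos(5*45°) + i sin(5*45°))
= 32(cos 225° + i sin 225°)
= -16*sqrt(2) - 16*sqrt(2)i


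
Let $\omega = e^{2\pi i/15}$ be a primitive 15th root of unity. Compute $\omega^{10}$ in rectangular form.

ω^10 = e^(2πi·10/15) = e^(i·4π/3)
= cos(4π/3) + i sin(4π/3)
= -1/2 - (sqrt(3)/2)i


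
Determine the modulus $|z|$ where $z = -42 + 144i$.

|z| = sqrt(a^2 + b^2) = sqrt((-42)^2 + 144^2) = sqrt(22500) = 150


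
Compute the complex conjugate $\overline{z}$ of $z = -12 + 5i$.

If z = a + bi, then conjugate(z) = a - bi
conjugate(-12 + 5i) = -12 - 5i


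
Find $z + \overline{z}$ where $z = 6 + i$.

z + conjugate(z) = (a + bi) + (a - bi) = 2a
= 2 * 6 = 12


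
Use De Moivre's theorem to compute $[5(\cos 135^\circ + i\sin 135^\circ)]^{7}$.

By De Moivre: z^n = r^n(cos(nθ) + i sin(nθ))
= 5^7(cos(7*135°) + i sin(7*135°))
= 78125(cos 225° + i sin 225°)
= -78125*sqrt(2)/2 - (78125*sqrt(2)/2)i


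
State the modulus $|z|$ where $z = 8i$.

|z| = sqrt(a^2 + b^2) = sqrt(0^2 + 8^2) = sqrt(64) = 8


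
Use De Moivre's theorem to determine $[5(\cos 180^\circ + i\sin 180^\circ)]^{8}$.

By De Moivre: z^n = r^n(cos(nθ) + i sin(nθ))
= 5^8(cos(8*180°) + i sin(8*180°))
= 390625(cos 0° + i sin 0°)
= 390625


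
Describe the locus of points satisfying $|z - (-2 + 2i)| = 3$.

|z - z0| = r describes a circle centered at z0 with radius r
Here z0 = -2 + 2i and r = 3
Locus: Circle centered at (-2, 2) with radius 3


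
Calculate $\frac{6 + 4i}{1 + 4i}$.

Multiply numerator and denominator by conjugate (1 - 4i):
= (6 + 4i)(1 - 4i) / (1^2 + 4^2)
= (22 - 20i) / 17
= 22/17 - (20/17)i


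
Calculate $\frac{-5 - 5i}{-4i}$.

Multiply numerator and denominator by conjugate (4i):
= (-5 - 5i)(4i) / (0^2 + (-4)^2)
= (20 - 20i) / 16
Divide through by 4: (5 - 5i) / 4
= 5/4 - (5/4)i


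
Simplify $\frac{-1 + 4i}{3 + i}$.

Multiply numerator and denominator by conjugate (3 - i):
= (-1 + 4i)(3 - i) / (3^2 + 1^2)
= (1 + 13i) / 10
= 1/10 + (13/10)i


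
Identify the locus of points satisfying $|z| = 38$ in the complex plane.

|z| = 38 means sqrt(x^2 + y^2) = 38
This is a circle of radius 38 centered at the origin


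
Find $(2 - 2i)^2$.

(a + bi)^2 = a^2 - b^2 + 2abi
= 2^2 - (-2)^2 + 2*2*(-2)i
= -8i


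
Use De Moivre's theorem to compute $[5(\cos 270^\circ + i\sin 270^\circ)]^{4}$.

By De Moivre: z^n = r^n(cos(nθ) + i sin(nθ))
= 5^4(cos(4*270°) + i sin(4*270°))
= 625(cos 0° + i sin 0°)
= 625


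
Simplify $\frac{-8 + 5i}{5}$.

Divisor is real, so divide each part by 5:
= -8/5 + i


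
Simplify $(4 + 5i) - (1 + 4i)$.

(4 - 1) + (5 - 4)i = 3 + i


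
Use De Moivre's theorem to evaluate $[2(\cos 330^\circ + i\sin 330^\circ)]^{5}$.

By De Moivre: z^n = r^n(cos(nθ) + i sin(nθ))
= 2^5(cos(5*330°) + i sin(5*330°))
= 32(cos 210° + i sin 210°)
= -16*sqrt(3) - 16i


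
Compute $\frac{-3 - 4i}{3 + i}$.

Multiply numerator and denominator by conjugate (3 - i):
= (-3 - 4i)(3 - i) / (3^2 + 1^2)
= (-13 - 9i) / 10
= -13/10 - (9/10)i


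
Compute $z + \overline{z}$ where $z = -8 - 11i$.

z + conjugate(z) = (a + bi) + (a - bi) = 2a
= 2 * (-8) = -16


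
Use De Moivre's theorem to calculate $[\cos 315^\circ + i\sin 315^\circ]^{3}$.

By De Moivre: z^n = r^n(cos(nθ) + i sin(nθ))
= 1^3(cos(3*315°) + i sin(3*315°))
= 1(cos 225° + i sin 225°)
= -sqrt(2)/2 - (sqrt(2)/2)i


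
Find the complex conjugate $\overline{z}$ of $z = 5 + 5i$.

If z = a + bi, then conjugate(z) = a - bi
conjugate(5 + 5i) = 5 - 5i


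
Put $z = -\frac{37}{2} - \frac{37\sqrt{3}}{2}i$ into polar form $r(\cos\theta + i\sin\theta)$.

r = |z| = sqrt(a^2 + b^2) = sqrt((-37/2)^2 + (-37*sqrt(3)/2)^2) = sqrt(1369/4 + 4107/4) = sqrt(1369) = 37
θ = arctan(b/a) = arctan(-32.0429/-18.5) (quadrant-adjusted) = 240°
z = 37(cos 240° + i sin 240°)


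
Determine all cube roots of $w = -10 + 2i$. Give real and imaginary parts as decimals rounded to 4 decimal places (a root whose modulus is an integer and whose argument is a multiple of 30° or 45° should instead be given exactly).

|w| = sqrt(104) ≈ 10.198039, arg(w) ≈ 168.690068°
Root modulus = sqrt(104)^(1/3) ≈ 2.168564
Root arguments: θ_k = (arg(w) + 360°k)/3 for k = 0, 1, ..., 2
Compute each root as (root modulus)(cos θ_k + i sin θ_k) using full-precision intermediates, then round to 4 decimal places.
Roots: 1.2054 + 1.8027i, -2.1639 + 0.1426i, 0.9585 - 1.9453i


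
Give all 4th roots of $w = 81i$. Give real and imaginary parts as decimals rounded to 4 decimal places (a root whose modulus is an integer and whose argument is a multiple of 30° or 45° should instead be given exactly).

|w| = 81, arg(w) = 90°
Root modulus = 81^(1/4) = 3
Root arguments: θ_k = (90° + 360°k)/4 for k = 0, 1, ..., 3
Compute each root as (root modulus)(cos θ_k + i sin θ_k) using full-precision intermediates, then round to 4 decimal places.
Roots: 2.7716 + 1.1481i, -1.1481 + 2.7716i, -2.7716 - 1.1481i, 1.1481 - 2.7716i


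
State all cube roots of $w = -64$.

|w| = 64, arg(w) = 180°
Root modulus = 64^(1/3) = 4
Root arguments: θ_k = (180° + 360°k)/3 for k = 0, 1, ..., 2
Roots: 2 + 2*sqrt(3)i, -4, 2 - 2*sqrt(3)i


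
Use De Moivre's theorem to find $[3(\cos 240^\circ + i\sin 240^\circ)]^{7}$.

By De Moivre: z^n = r^n(cos(nθ) + i sin(nθ))
= 3^7(cos(7*240°) + i sin(7*240°))
= 2187(cos 240° + i sin 240°)
= -2187/2 - (2187*sqrt(3)/2)i


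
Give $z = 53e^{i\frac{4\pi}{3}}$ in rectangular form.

a = r cos θ = 53 * -1/2 = -53/2
b = r sin θ = 53 * -sqrt(3)/2 = -53*sqrt(3)/2
z = -53/2 - (53*sqrt(3)/2)i


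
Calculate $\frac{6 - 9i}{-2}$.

Divisor is real, so divide each part by -2:
= -3 + (9/2)i


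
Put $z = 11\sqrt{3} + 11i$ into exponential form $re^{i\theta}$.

r = |z| = sqrt((11*sqrt(3))^2 + (11)^2) = sqrt(363 + 121) = sqrt(484) = 22
θ = arctan(b/a) = arctan(11/19.0526) (quadrant-adjusted) = 30° = π/6
z = 22e^(i*π/6)


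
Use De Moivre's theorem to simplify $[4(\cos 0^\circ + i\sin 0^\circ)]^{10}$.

By De Moivre: z^n = r^n(cos(nθ) + i sin(nθ))
= 4^10(cos(10*0°) + i sin(10*0°))
= 1048576(cos 0° + i sin 0°)
= 1048576


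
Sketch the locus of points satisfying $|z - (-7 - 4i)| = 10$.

|z - z0| = r describes a circle centered at z0 with radius r
Here z0 = -7 - 4i and r = 10
Locus: Circle centered at (-7, -4) with radius 10


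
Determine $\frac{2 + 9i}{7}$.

Divisor is real, so divide each part by 7:
= 2/7 + (9/7)i


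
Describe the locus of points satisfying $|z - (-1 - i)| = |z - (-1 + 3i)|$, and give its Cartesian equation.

|z - z1| = |z - z2| means z is equidistant from z1 and z2,
i.e. the perpendicular bisector of the segment from (-1, -1) to (-1, 3) (midpoint (-1, 1)).
With z = x + yi, square both sides:
(x - (-1))^2 + (y - (-1))^2 = (x - (-1))^2 + (y - 3)^2
The x^2 and y^2 terms cancel: 0x + 8y = 10 - 2 = 8
Simplify: y = 1
Locus: Perpendicular bisector of the segment from (-1, -1) to (-1, 3): the line y = 1


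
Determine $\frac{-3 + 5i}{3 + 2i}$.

Multiply numerator and denominator by conjugate (3 - 2i):
= (-3 + 5i)(3 - 2i) / (3^2 + 2^2)
= (1 + 21i) / 13
= 1/13 + (21/13)i


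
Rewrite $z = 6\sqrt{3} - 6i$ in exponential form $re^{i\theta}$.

r = |z| = sqrt((6*sqrt(3))^2 + (-6)^2) = sqrt(108 + 36) = sqrt(144) = 12
θ = arctan(b/a) = arctan(-6/10.3923) (quadrant-adjusted) = -30° = -π/6
z = 12e^(-i*π/6)


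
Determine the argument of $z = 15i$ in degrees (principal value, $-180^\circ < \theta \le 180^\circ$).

a = 0 and b > 0, so z lies on the positive imaginary axis: θ = 90°


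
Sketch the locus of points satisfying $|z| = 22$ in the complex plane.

|z| = 22 means sqrt(x^2 + y^2) = 22
This is a circle of radius 22 centered at the origin


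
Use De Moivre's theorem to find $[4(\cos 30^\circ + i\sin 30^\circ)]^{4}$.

By De Moivre: z^n = r^n(cos(nθ) + i sin(nθ))
= 4^4(cos(4*30°) + i sin(4*30°))
= 256(cos 120° + i sin 120°)
= -128 + 128*sqrt(3)i


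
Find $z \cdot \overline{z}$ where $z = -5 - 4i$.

z * conjugate(z) = |z|^2 = a^2 + b^2
= (-5)^2 + (-4)^2 = 41


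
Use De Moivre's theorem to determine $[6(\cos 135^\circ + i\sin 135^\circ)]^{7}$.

By De Moivre: z^n = r^n(cos(nθ) + i sin(nθ))
= 6^7(cos(7*135°) + i sin(7*135°))
= 279936(cos 225° + i sin 225°)
= -139968*sqrt(2) - 139968*sqrt(2)i


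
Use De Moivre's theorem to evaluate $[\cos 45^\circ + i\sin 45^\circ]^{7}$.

By De Moivre: z^n = r^n(cos(nθ) + i sin(nθ))
= 1^7(cos(7*45°) + i sin(7*45°))
= 1(cos 315° + i sin 315°)
= sqrt(2)/2 - (sqrt(2)/2)i


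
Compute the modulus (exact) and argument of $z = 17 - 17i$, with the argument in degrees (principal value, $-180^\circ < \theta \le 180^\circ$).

|z| = sqrt(17^2 + (-17)^2) = sqrt(578)
arg(z) = arctan(b/a) = arctan(-17/17) (quadrant-adjusted) = -45°


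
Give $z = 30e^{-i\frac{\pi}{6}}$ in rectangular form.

a = r cos θ = 30 * sqrt(3)/2 = 15*sqrt(3)
b = r sin θ = 30 * -1/2 = -15
z = 15*sqrt(3) - 15i


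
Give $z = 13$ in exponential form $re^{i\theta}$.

r = |z| = sqrt((13)^2 + (0)^2) = sqrt(169 + 0) = sqrt(169) = 13
b = 0 and a > 0, so z lies on the positive real axis: θ = 0
z = 13e^(i*0) = 13


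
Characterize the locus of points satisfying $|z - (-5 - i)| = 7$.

|z - z0| = r describes a circle centered at z0 with radius r
Here z0 = -5 - i and r = 7
Locus: Circle centered at (-5, -1) with radius 7


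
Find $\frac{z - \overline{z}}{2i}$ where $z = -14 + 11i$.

z - conjugate(z) = 2bi
(z - conjugate(z))/(2i) = 2bi/(2i) = b = 11


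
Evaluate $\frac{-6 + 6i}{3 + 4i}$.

Multiply numerator and denominator by conjugate (3 - 4i):
= (-6 + 6i)(3 - 4i) / (3^2 + 4^2)
= (6 + 42i) / 25
= 6/25 + (42/25)i


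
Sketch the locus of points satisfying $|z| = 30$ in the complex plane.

|z| = 30 means sqrt(x^2 + y^2) = 30
This is a circle of radius 30 centered at the origin


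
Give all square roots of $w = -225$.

|w| = 225, arg(w) = 180°
Root modulus = 225^(1/2) = 15
Root arguments: θ_k = (180° + 360°k)/2 for k = 0, 1, ..., 1
Roots: 15i, -15i


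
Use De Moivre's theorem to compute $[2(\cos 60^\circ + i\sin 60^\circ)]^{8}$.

By De Moivre: z^n = r^n(cos(nθ) + i sin(nθ))
= 2^8(cos(8*60°) + i sin(8*60°))
= 256(cos 120° + i sin 120°)
= -128 + 128*sqrt(3)i


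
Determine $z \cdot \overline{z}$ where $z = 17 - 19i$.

z * conjugate(z) = |z|^2 = a^2 + b^2
= 17^2 + (-19)^2 = 650


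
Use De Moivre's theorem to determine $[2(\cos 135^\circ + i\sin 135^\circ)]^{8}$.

By De Moivre: z^n = r^n(cos(nθ) + i sin(nθ))
= 2^8(cos(8*135°) + i sin(8*135°))
= 256(cos 0° + i sin 0°)
= 256


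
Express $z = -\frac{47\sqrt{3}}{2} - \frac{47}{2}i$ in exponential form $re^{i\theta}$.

r = |z| = sqrt((-47*sqrt(3)/2)^2 + (-47/2)^2) = sqrt(6627/4 + 2209/4) = sqrt(2209) = 47
θ = arctan(b/a) = arctan(-23.5/-40.7032) (quadrant-adjusted) = -150° = -5π/6
z = 47e^(-i*5π/6)


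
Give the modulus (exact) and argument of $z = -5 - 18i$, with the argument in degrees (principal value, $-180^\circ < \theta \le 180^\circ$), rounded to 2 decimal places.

|z| = sqrt((-5)^2 + (-18)^2) = sqrt(349)
arg(z) = arctan(b/a) = arctan(-18/-5) (quadrant-adjusted) = -105.52°


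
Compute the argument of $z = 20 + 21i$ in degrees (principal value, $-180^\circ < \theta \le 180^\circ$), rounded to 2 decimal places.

θ = arctan(b/a) = arctan(21/20) (quadrant-adjusted) = 46.40°


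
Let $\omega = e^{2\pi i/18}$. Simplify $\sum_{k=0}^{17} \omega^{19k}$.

Let ζ = ω^19 = e^(2πi·19/18). Since 18 ∤ 19, ζ ≠ 1.
Sum = Σ_{k=0}^{17} ζ^k = (ζ^18 - 1)/(ζ - 1) = (ω^{19·18} - 1)/(ζ - 1) = (1 - 1)/(ζ - 1) = 0


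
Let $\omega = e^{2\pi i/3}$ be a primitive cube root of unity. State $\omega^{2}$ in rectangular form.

ω^2 = e^(2πi·2/3) = e^(i·4π/3)
= cos(4π/3) + i sin(4π/3)
= -1/2 - (sqrt(3)/2)i


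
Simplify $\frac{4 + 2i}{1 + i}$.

Multiply numerator and denominator by conjugate (1 - i):
= (4 + 2i)(1 - i) / (1^2 + 1^2)
= (6 - 2i) / 2
= 3 - i


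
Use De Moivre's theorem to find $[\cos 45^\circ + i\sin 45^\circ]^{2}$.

By De Moivre: z^n = r^n(cos(nθ) + i sin(nθ))
= 1^2(cos(2*45°) + i sin(2*45°))
= 1(cos 90° + i sin 90°)
= i


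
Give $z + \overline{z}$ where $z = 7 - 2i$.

z + conjugate(z) = (a + bi) + (a - bi) = 2a
= 2 * 7 = 14


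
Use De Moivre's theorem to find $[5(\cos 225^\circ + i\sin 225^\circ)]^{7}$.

By De Moivre: z^n = r^n(cos(nθ) + i sin(nθ))
= 5^7(cos(7*225°) + i sin(7*225°))
= 78125(cos 135° + i sin 135°)
= -78125*sqrt(2)/2 + (78125*sqrt(2)/2)i


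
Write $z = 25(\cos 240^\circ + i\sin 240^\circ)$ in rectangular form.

a = r cos θ = 25 * -1/2 = -25/2
b = r sin θ = 25 * -sqrt(3)/2 = -25*sqrt(3)/2
z = -25/2 - (25*sqrt(3)/2)i


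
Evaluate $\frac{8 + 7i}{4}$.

Divisor is real, so divide each part by 4:
= 2 + (7/4)i


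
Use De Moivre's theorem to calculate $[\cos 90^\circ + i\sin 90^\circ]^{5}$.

By De Moivre: z^n = r^n(cos(nθ) + i sin(nθ))
= 1^5(cos(5*90°) + i sin(5*90°))
= 1(cos 90° + i sin 90°)
= i


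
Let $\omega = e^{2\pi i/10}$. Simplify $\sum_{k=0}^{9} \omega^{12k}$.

Let ζ = ω^12 = e^(2πi·12/10). Since 10 ∤ 12, ζ ≠ 1.
Sum = Σ_{k=0}^{9} ζ^k = (ζ^10 - 1)/(ζ - 1) = (ω^{12·10} - 1)/(ζ - 1) = (1 - 1)/(ζ - 1) = 0


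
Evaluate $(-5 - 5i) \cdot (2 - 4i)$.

(a1*a2 - b1*b2) + (a1*b2 + b1*a2)i
= (-10 - 20) + (20 + (-10))i
= -30 + 10i


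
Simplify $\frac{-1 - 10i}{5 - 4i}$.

Multiply numerator and denominator by conjugate (5 + 4i):
= (-1 - 10i)(5 + 4i) / (5^2 + (-4)^2)
= (35 - 54i) / 41
= 35/41 - (54/41)i


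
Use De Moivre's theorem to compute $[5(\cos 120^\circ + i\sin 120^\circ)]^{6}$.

By De Moivre: z^n = r^n(cos(nθ) + i sin(nθ))
= 5^6(cos(6*120°) + i sin(6*120°))
= 15625(cos 0° + i sin 0°)
= 15625


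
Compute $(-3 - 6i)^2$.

(a + bi)^2 = a^2 - b^2 + 2abi
= (-3)^2 - (-6)^2 + 2*(-3)*(-6)i
= -27 + 36i


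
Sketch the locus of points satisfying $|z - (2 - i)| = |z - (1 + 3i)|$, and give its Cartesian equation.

|z - z1| = |z - z2| means z is equidistant from z1 and z2,
i.e. the perpendicular bisector of the segment from (2, -1) to (1, 3) (midpoint (3/2, 1)).
With z = x + yi, square both sides:
(x - 2)^2 + (y - (-1))^2 = (x - 1)^2 + (y - 3)^2
The x^2 and y^2 terms cancel: -2x + 8y = 10 - 5 = 5
Simplify: 2x - 8y = -5
Locus: Perpendicular bisector of the segment from (2, -1) to (1, 3): the line 2x - 8y = -5


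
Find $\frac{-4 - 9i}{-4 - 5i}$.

Multiply numerator and denominator by conjugate (-4 + 5i):
= (-4 - 9i)(-4 + 5i) / ((-4)^2 + (-5)^2)
= (61 + 16i) / 41
= 61/41 + (16/41)i


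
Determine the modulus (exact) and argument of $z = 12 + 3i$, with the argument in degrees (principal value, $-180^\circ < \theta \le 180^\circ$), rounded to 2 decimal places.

|z| = sqrt(12^2 + 3^2) = sqrt(153)
arg(z) = arctan(b/a) = arctan(3/12) (quadrant-adjusted) = 14.04°


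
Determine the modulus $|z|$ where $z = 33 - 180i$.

|z| = sqrt(a^2 + b^2) = sqrt(33^2 + (-180)^2) = sqrt(33489) = 183


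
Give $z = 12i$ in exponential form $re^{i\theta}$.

r = |z| = sqrt((0)^2 + (12)^2) = sqrt(0 + 144) = sqrt(144) = 12
a = 0 and b > 0, so z lies on the positive imaginary axis: θ = 90° = π/2
z = 12e^(i*π/2)


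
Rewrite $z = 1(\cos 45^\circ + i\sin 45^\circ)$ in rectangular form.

a = r cos θ = 1 * sqrt(2)/2 = sqrt(2)/2
b = r sin θ = 1 * sqrt(2)/2 = sqrt(2)/2
z = sqrt(2)/2 + (sqrt(2)/2)i


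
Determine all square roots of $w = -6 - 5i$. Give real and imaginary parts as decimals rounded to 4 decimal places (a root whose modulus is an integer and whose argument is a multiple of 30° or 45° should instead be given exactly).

|w| = sqrt(61) ≈ 7.810250, arg(w) ≈ 219.805571°
Root modulus = sqrt(61)^(1/2) ≈ 2.794682
Root arguments: θ_k = (arg(w) + 360°k)/2 for k = 0, 1, ..., 1
Compute each root as (root modulus)(cos θ_k + i sin θ_k) using full-precision intermediates, then round to 4 decimal places.
Roots: -0.9514 + 2.6278i, 0.9514 - 2.6278i


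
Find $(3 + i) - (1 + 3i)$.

(3 - 1) + (1 - 3)i = 2 - 2i


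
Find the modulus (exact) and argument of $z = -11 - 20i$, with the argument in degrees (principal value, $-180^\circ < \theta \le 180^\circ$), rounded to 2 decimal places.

|z| = sqrt((-11)^2 + (-20)^2) = sqrt(521)
arg(z) = arctan(b/a) = arctan(-20/-11) (quadrant-adjusted) = -118.81°


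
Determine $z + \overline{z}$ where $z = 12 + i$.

z + conjugate(z) = (a + bi) + (a - bi) = 2a
= 2 * 12 = 24


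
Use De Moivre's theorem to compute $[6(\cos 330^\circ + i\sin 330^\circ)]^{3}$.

By De Moivre: z^n = r^n(cos(nθ) + i sin(nθ))
= 6^3(cos(3*330°) + i sin(3*330°))
= 216(cos 270° + i sin 270°)
= -216i


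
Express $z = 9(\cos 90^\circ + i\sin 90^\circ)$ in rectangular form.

a = r cos θ = 9 * 0 = 0
b = r sin θ = 9 * 1 = 9
z = 9i


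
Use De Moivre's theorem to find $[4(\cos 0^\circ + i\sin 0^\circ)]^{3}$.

By De Moivre: z^n = r^n(cos(nθ) + i sin(nθ))
= 4^3(cos(3*0°) + i sin(3*0°))
= 64(cos 0° + i sin 0°)
= 64


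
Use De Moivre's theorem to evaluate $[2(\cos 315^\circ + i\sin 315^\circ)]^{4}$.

By De Moivre: z^n = r^n(cos(nθ) + i sin(nθ))
= 2^4(cos(4*315°) + i sin(4*315°))
= 16(cos 180° + i sin 180°)
= -16


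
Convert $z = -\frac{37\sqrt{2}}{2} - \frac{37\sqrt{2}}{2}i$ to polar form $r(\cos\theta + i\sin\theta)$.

r = |z| = sqrt(a^2 + b^2) = sqrt((-37*sqrt(2)/2)^2 + (-37*sqrt(2)/2)^2) = sqrt(1369/2 + 1369/2) = sqrt(1369) = 37
θ = arctan(b/a) = arctan(-26.163/-26.163) (quadrant-adjusted) = 225°
z = 37(cos 225° + i sin 225°)


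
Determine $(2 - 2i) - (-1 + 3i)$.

(2 - (-1)) + (-2 - 3)i = 3 - 5i


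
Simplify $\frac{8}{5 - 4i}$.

Multiply numerator and denominator by conjugate (5 + 4i):
= (8)(5 + 4i) / (5^2 + (-4)^2)
= (40 + 32i) / 41
= 40/41 + (32/41)i


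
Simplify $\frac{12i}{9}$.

Divisor is real, so divide each part by 9:
= 0 + (4/3)i


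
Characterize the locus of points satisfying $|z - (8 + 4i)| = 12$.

|z - z0| = r describes a circle centered at z0 with radius r
Here z0 = 8 + 4i and r = 12
Locus: Circle centered at (8, 4) with radius 12


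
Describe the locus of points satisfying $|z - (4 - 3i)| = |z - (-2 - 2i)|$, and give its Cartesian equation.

|z - z1| = |z - z2| means z is equidistant from z1 and z2,
i.e. the perpendicular bisector of the segment from (4, -3) to (-2, -2) (midpoint (1, -5/2)).
With z = x + yi, square both sides:
(x - 4)^2 + (y - (-3))^2 = (x - (-2))^2 + (y - (-2))^2
The x^2 and y^2 terms cancel: -12x + 2y = 8 - 25 = -17
Simplify: 12x - 2y = 17
Locus: Perpendicular bisector of the segment from (4, -3) to (-2, -2): the line 12x - 2y = 17


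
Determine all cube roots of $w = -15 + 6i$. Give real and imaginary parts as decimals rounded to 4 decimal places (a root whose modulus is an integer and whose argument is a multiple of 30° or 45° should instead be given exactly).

|w| = sqrt(261) ≈ 16.155494, arg(w) ≈ 158.198591°
Root modulus = sqrt(261)^(1/3) ≈ 2.527979
Root arguments: θ_k = (arg(w) + 360°k)/3 for k = 0, 1, ..., 2
Compute each root as (root modulus)(cos θ_k + i sin θ_k) using full-precision intermediates, then round to 4 decimal places.
Roots: 1.5308 + 2.0118i, -2.5077 + 0.3198i, 0.9769 - 2.3316i


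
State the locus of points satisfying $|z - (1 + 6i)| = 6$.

|z - z0| = r describes a circle centered at z0 with radius r
Here z0 = 1 + 6i and r = 6
Locus: Circle centered at (1, 6) with radius 6


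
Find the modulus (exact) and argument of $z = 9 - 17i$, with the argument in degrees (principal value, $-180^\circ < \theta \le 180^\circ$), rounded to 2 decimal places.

|z| = sqrt(9^2 + (-17)^2) = sqrt(370)
arg(z) = arctan(b/a) = arctan(-17/9) (quadrant-adjusted) = -62.10°


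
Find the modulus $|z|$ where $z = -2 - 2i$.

|z| = sqrt(a^2 + b^2) = sqrt((-2)^2 + (-2)^2) = sqrt(8) = sqrt(8)


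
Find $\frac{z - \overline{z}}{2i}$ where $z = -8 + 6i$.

z - conjugate(z) = 2bi
(z - conjugate(z))/(2i) = 2bi/(2i) = b = 6


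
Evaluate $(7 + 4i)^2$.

(a + bi)^2 = a^2 - b^2 + 2abi
= 7^2 - 4^2 + 2*7*4i
= 33 + 56i


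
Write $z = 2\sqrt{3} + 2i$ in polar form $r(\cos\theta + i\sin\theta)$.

r = |z| = sqrt(a^2 + b^2) = sqrt((2*sqrt(3))^2 + (2)^2) = sqrt(12 + 4) = sqrt(16) = 4
θ = arctan(b/a) = arctan(2/3.4641) (quadrant-adjusted) = 30°
z = 4(cos 30° + i sin 30°)


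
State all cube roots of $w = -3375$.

|w| = 3375, arg(w) = 180°
Root modulus = 3375^(1/3) = 15
Root arguments: θ_k = (180° + 360°k)/3 for k = 0, 1, ..., 2
Roots: 15/2 + (15*sqrt(3)/2)i, -15, 15/2 - (15*sqrt(3)/2)i


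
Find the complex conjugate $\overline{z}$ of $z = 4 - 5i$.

If z = a + bi, then conjugate(z) = a - bi
conjugate(4 - 5i) = 4 + 5i


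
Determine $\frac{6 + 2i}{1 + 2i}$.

Multiply numerator and denominator by conjugate (1 - 2i):
= (6 + 2i)(1 - 2i) / (1^2 + 2^2)
= (10 - 10i) / 5
= 2 - 2i


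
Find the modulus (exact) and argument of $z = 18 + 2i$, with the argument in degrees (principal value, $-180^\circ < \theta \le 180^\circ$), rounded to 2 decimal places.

|z| = sqrt(18^2 + 2^2) = sqrt(328)
arg(z) = arctan(b/a) = arctan(2/18) (quadrant-adjusted) = 6.34°


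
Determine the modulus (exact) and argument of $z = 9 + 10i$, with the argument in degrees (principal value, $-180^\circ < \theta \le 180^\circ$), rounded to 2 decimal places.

|z| = sqrt(9^2 + 10^2) = sqrt(181)
arg(z) = arctan(b/a) = arctan(10/9) (quadrant-adjusted) = 48.01°


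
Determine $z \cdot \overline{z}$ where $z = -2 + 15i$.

z * conjugate(z) = |z|^2 = a^2 + b^2
= (-2)^2 + 15^2 = 229


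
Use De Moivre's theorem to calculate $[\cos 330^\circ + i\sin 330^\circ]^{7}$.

By De Moivre: z^n = r^n(cos(nθ) + i sin(nθ))
= 1^7(cos(7*330°) + i sin(7*330°))
= 1(cos 150° + i sin 150°)
= -sqrt(3)/2 + (1/2)i


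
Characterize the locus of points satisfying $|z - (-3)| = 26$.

|z - z0| = r describes a circle centered at z0 with radius r
Here z0 = -3 and r = 26
Locus: Circle centered at (-3, 0) with radius 26


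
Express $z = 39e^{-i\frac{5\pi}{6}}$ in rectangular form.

a = r cos θ = 39 * -sqrt(3)/2 = -39*sqrt(3)/2
b = r sin θ = 39 * -1/2 = -39/2
z = -39*sqrt(3)/2 - (39/2)i


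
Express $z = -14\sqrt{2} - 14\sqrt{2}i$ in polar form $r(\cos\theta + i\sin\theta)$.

r = |z| = sqrt(a^2 + b^2) = sqrt((-14*sqrt(2))^2 + (-14*sqrt(2))^2) = sqrt(392 + 392) = sqrt(784) = 28
θ = arctan(b/a) = arctan(-19.799/-19.799) (quadrant-adjusted) = 225°
z = 28(cos 225° + i sin 225°)


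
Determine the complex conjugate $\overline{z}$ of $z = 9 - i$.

If z = a + bi, then conjugate(z) = a - bi
conjugate(9 - i) = 9 + i


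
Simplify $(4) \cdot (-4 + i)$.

(a1*a2 - b1*b2) + (a1*b2 + b1*a2)i
= (-16 - 0) + (4 + 0)i
= -16 + 4i


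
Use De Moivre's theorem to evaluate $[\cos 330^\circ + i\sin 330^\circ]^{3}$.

By De Moivre: z^n = r^n(cos(nθ) + i sin(nθ))
= 1^3(cos(3*330°) + i sin(3*330°))
= 1(cos 270° + i sin 270°)
= -i


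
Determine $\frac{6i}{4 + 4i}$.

Multiply numerator and denominator by conjugate (4 - 4i):
= (6i)(4 - 4i) / (4^2 + 4^2)
= (24 + 24i) / 32
Divide through by 8: (3 + 3i) / 4
= 3/4 + (3/4)i


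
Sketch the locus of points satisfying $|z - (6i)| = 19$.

|z - z0| = r describes a circle centered at z0 with radius r
Here z0 = 6i and r = 19
Locus: Circle centered at (0, 6) with radius 19


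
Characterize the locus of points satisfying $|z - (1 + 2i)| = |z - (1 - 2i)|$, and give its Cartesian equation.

|z - z1| = |z - z2| means z is equidistant from z1 and z2,
i.e. the perpendicular bisector of the segment from (1, 2) to (1, -2) (midpoint (1, 0)).
With z = x + yi, square both sides:
(x - 1)^2 + (y - 2)^2 = (x - 1)^2 + (y - (-2))^2
The x^2 and y^2 terms cancel: 0x + (-8)y = 5 - 5 = 0
Simplify: y = 0
Locus: Perpendicular bisector of the segment from (1, 2) to (1, -2): the line y = 0


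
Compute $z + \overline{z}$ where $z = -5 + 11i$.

z + conjugate(z) = (a + bi) + (a - bi) = 2a
= 2 * (-5) = -10


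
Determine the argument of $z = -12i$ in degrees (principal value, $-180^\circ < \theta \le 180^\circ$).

a = 0 and b < 0, so z lies on the negative imaginary axis: θ = -90°


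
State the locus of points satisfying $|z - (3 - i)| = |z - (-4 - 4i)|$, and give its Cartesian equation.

|z - z1| = |z - z2| means z is equidistant from z1 and z2,
i.e. the perpendicular bisector of the segment from (3, -1) to (-4, -4) (midpoint (-1/2, -5/2)).
With z = x + yi, square both sides:
(x - 3)^2 + (y - (-1))^2 = (x - (-4))^2 + (y - (-4))^2
The x^2 and y^2 terms cancel: -14x + (-6)y = 32 - 10 = 22
Simplify: 7x + 3y = -11
Locus: Perpendicular bisector of the segment from (3, -1) to (-4, -4): the line 7x + 3y = -11


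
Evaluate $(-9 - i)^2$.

(a + bi)^2 = a^2 - b^2 + 2abi
= (-9)^2 - (-1)^2 + 2*(-9)*(-1)i
= 80 + 18i


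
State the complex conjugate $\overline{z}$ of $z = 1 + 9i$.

If z = a + bi, then conjugate(z) = a - bi
conjugate(1 + 9i) = 1 - 9i


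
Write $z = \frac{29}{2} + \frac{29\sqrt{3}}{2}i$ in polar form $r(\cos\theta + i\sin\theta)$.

r = |z| = sqrt(a^2 + b^2) = sqrt((29/2)^2 + (29*sqrt(3)/2)^2) = sqrt(841/4 + 2523/4) = sqrt(841) = 29
θ = arctan(b/a) = arctan(25.1147/14.5) (quadrant-adjusted) = 60°
z = 29(cos 60° + i sin 60°)


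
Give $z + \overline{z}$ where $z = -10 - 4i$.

z + conjugate(z) = (a + bi) + (a - bi) = 2a
= 2 * (-10) = -20


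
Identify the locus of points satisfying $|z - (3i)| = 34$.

|z - z0| = r describes a circle centered at z0 with radius r
Here z0 = 3i and r = 34
Locus: Circle centered at (0, 3) with radius 34


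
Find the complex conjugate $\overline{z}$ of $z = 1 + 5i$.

If z = a + bi, then conjugate(z) = a - bi
conjugate(1 + 5i) = 1 - 5i


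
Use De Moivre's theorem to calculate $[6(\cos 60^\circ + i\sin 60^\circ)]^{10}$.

By De Moivre: z^n = r^n(cos(nθ) + i sin(nθ))
= 6^10(cos(10*60°) + i sin(10*60°))
= 60466176(cos 240° + i sin 240°)
= -30233088 - 30233088*sqrt(3)i


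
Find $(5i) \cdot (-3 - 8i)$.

(a1*a2 - b1*b2) + (a1*b2 + b1*a2)i
= (0 - (-40)) + (0 + (-15))i
= 40 - 15i


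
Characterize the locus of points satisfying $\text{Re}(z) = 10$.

Re(z) = x where z = x + yi; the equation x = 10 is satisfied by all points with that x-coordinate
Locus: Vertical line x = 10


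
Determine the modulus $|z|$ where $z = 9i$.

|z| = sqrt(a^2 + b^2) = sqrt(0^2 + 9^2) = sqrt(81) = 9


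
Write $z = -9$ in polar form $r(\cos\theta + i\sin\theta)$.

r = |z| = sqrt(a^2 + b^2) = sqrt((-9)^2 + (0)^2) = sqrt(81 + 0) = sqrt(81) = 9
b = 0 and a < 0, so z lies on the negative real axis: θ = 180°
z = 9(cos 180° + i sin 180°)


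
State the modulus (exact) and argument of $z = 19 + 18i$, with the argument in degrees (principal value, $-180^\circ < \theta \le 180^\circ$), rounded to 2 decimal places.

|z| = sqrt(19^2 + 18^2) = sqrt(685)
arg(z) = arctan(b/a) = arctan(18/19) (quadrant-adjusted) = 43.45°


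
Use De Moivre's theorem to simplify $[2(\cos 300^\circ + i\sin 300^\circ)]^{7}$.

By De Moivre: z^n = r^n(cos(nθ) + i sin(nθ))
= 2^7(cos(7*300°) + i sin(7*300°))
= 128(cos 300° + i sin 300°)
= 64 - 64*sqrt(3)i


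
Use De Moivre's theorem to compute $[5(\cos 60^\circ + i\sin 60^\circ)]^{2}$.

By De Moivre: z^n = r^n(cos(nθ) + i sin(nθ))
= 5^2(cos(2*60°) + i sin(2*60°))
= 25(cos 120° + i sin 120°)
= -25/2 + (25*sqrt(3)/2)i


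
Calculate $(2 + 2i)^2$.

(a + bi)^2 = a^2 - b^2 + 2abi
= 2^2 - 2^2 + 2*2*2i
= 8i


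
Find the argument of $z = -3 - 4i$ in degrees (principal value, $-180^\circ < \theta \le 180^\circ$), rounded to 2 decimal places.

θ = arctan(b/a) = arctan(-4/-3) (quadrant-adjusted) = -126.87°


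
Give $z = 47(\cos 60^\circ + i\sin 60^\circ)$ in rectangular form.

a = r cos θ = 47 * 1/2 = 47/2
b = r sin θ = 47 * sqrt(3)/2 = 47*sqrt(3)/2
z = 47/2 + (47*sqrt(3)/2)i


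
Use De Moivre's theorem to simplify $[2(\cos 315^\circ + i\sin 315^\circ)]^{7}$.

By De Moivre: z^n = r^n(cos(nθ) + i sin(nθ))
= 2^7(cos(7*315°) + i sin(7*315°))
= 128(cos 45° + i sin 45°)
= 64*sqrt(2) + 64*sqrt(2)i


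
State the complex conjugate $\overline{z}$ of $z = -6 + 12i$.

If z = a + bi, then conjugate(z) = a - bi
conjugate(-6 + 12i) = -6 - 12i


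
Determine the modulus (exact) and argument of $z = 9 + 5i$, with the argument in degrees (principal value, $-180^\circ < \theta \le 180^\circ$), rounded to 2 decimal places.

|z| = sqrt(9^2 + 5^2) = sqrt(106)
arg(z) = arctan(b/a) = arctan(5/9) (quadrant-adjusted) = 29.05°


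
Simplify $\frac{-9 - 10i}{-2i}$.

Multiply numerator and denominator by conjugate (2i):
= (-9 - 10i)(2i) / (0^2 + (-2)^2)
= (20 - 18i) / 4
Divide through by 2: (10 - 9i) / 2
= 5 - (9/2)i


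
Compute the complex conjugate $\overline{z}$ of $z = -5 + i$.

If z = a + bi, then conjugate(z) = a - bi
conjugate(-5 + i) = -5 - i


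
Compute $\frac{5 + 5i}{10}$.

Divisor is real, so divide each part by 10:
= 1/2 + (1/2)i


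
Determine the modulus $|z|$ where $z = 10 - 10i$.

|z| = sqrt(a^2 + b^2) = sqrt(10^2 + (-10)^2) = sqrt(200) = sqrt(200)


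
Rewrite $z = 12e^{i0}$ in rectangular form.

a = r cos θ = 12 * 1 = 12
b = r sin θ = 12 * 0 = 0
z = 12


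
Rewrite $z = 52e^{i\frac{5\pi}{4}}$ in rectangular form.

a = r cos θ = 52 * -sqrt(2)/2 = -26*sqrt(2)
b = r sin θ = 52 * -sqrt(2)/2 = -26*sqrt(2)
z = -26*sqrt(2) - 26*sqrt(2)i


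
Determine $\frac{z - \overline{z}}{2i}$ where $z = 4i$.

z - conjugate(z) = 2bi
(z - conjugate(z))/(2i) = 2bi/(2i) = b = 4


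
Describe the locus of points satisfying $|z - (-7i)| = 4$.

|z - z0| = r describes a circle centered at z0 with radius r
Here z0 = -7i and r = 4
Locus: Circle centered at (0, -7) with radius 4


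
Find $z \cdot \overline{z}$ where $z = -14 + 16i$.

z * conjugate(z) = |z|^2 = a^2 + b^2
= (-14)^2 + 16^2 = 452


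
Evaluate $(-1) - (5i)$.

(-1 - 0) + (0 - 5)i = -1 - 5i


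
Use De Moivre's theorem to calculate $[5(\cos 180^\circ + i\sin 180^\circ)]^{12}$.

By De Moivre: z^n = r^n(cos(nθ) + i sin(nθ))
= 5^12(cos(12*180°) + i sin(12*180°))
= 244140625(cos 0° + i sin 0°)
= 244140625


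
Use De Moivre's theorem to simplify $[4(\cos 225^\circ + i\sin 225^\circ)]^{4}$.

By De Moivre: z^n = r^n(cos(nθ) + i sin(nθ))
= 4^4(cos(4*225°) + i sin(4*225°))
= 256(cos 180° + i sin 180°)
= -256


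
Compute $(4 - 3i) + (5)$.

(4 + 5) + (-3 + 0)i = 9 - 3i


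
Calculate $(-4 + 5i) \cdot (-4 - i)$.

(a1*a2 - b1*b2) + (a1*b2 + b1*a2)i
= (16 - (-5)) + (4 + (-20))i
= 21 - 16i


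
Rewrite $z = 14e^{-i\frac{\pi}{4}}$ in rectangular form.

a = r cos θ = 14 * sqrt(2)/2 = 7*sqrt(2)
b = r sin θ = 14 * -sqrt(2)/2 = -7*sqrt(2)
z = 7*sqrt(2) - 7*sqrt(2)i


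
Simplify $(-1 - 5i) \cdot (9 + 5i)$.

(a1*a2 - b1*b2) + (a1*b2 + b1*a2)i
= (-9 - (-25)) + (-5 + (-45))i
= 16 - 50i


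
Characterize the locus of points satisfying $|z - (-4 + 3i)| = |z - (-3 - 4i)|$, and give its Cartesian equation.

|z - z1| = |z - z2| means z is equidistant from z1 and z2,
i.e. the perpendicular bisector of the segment from (-4, 3) to (-3, -4) (midpoint (-7/2, -1/2)).
With z = x + yi, square both sides:
(x - (-4))^2 + (y - 3)^2 = (x - (-3))^2 + (y - (-4))^2
The x^2 and y^2 terms cancel: 2x + (-14)y = 25 - 25 = 0
Simplify: x - 7y = 0
Locus: Perpendicular bisector of the segment from (-4, 3) to (-3, -4): the line x - 7y = 0


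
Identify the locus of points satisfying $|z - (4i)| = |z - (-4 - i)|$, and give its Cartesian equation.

|z - z1| = |z - z2| means z is equidistant from z1 and z2,
i.e. the perpendicular bisector of the segment from (0, 4) to (-4, -1) (midpoint (-2, 3/2)).
With z = x + yi, square both sides:
(x - 0)^2 + (y - 4)^2 = (x - (-4))^2 + (y - (-1))^2
The x^2 and y^2 terms cancel: -8x + (-10)y = 17 - 16 = 1
Simplify: 8x + 10y = -1
Locus: Perpendicular bisector of the segment from (0, 4) to (-4, -1): the line 8x + 10y = -1


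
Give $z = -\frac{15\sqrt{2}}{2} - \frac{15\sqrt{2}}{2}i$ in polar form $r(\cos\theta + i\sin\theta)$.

r = |z| = sqrt(a^2 + b^2) = sqrt((-15*sqrt(2)/2)^2 + (-15*sqrt(2)/2)^2) = sqrt(225/2 + 225/2) = sqrt(225) = 15
θ = arctan(b/a) = arctan(-10.6066/-10.6066) (quadrant-adjusted) = 225°
z = 15(cos 225° + i sin 225°)


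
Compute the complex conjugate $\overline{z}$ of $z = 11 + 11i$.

If z = a + bi, then conjugate(z) = a - bi
conjugate(11 + 11i) = 11 - 11i


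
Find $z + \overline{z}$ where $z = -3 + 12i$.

z + conjugate(z) = (a + bi) + (a - bi) = 2a
= 2 * (-3) = -6


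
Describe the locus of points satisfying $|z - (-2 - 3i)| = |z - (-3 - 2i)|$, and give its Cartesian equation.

|z - z1| = |z - z2| means z is equidistant from z1 and z2,
i.e. the perpendicular bisector of the segment from (-2, -3) to (-3, -2) (midpoint (-5/2, -5/2)).
With z = x + yi, square both sides:
(x - (-2))^2 + (y - (-3))^2 = (x - (-3))^2 + (y - (-2))^2
The x^2 and y^2 terms cancel: -2x + 2y = 13 - 13 = 0
Simplify: x - y = 0
Locus: Perpendicular bisector of the segment from (-2, -3) to (-3, -2): the line x - y = 0


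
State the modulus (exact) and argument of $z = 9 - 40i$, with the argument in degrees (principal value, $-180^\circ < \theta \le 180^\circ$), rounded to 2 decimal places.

|z| = sqrt(9^2 + (-40)^2) = 41
arg(z) = arctan(b/a) = arctan(-40/9) (quadrant-adjusted) = -77.32°


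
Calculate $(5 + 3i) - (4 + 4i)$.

(5 - 4) + (3 - 4)i = 1 - i


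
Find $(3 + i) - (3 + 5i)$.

(3 - 3) + (1 - 5)i = -4i


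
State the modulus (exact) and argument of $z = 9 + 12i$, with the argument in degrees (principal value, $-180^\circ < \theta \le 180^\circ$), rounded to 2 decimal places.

|z| = sqrt(9^2 + 12^2) = 15
arg(z) = arctan(b/a) = arctan(12/9) (quadrant-adjusted) = 53.13°


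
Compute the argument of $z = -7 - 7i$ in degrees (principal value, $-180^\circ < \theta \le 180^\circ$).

θ = arctan(b/a) = arctan(-7/-7) (quadrant-adjusted) = -135°


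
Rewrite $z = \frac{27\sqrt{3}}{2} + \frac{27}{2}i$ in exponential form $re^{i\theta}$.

r = |z| = sqrt((27*sqrt(3)/2)^2 + (27/2)^2) = sqrt(2187/4 + 729/4) = sqrt(729) = 27
θ = arctan(b/a) = arctan(13.5/23.3827) (quadrant-adjusted) = 30° = π/6
z = 27e^(i*π/6)


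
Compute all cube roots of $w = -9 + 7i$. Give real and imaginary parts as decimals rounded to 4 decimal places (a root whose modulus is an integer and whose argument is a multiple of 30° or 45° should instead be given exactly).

|w| = sqrt(130) ≈ 11.401754, arg(w) ≈ 142.125016°
Root modulus = sqrt(130)^(1/3) ≈ 2.250733
Root arguments: θ_k = (arg(w) + 360°k)/3 for k = 0, 1, ..., 2
Compute each root as (root modulus)(cos θ_k + i sin θ_k) using full-precision intermediates, then round to 4 decimal places.
Roots: 1.5242 + 1.6561i, -2.1963 + 0.4919i, 0.6721 - 2.1480i


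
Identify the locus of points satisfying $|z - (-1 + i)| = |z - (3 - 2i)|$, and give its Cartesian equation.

|z - z1| = |z - z2| means z is equidistant from z1 and z2,
i.e. the perpendicular bisector of the segment from (-1, 1) to (3, -2) (midpoint (1, -1/2)).
With z = x + yi, square both sides:
(x - (-1))^2 + (y - 1)^2 = (x - 3)^2 + (y - (-2))^2
The x^2 and y^2 terms cancel: 8x + (-6)y = 13 - 2 = 11
Simplify: 8x - 6y = 11
Locus: Perpendicular bisector of the segment from (-1, 1) to (3, -2): the line 8x - 6y = 11


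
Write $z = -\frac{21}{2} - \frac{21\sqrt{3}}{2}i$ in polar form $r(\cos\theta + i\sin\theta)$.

r = |z| = sqrt(a^2 + b^2) = sqrt((-21/2)^2 + (-21*sqrt(3)/2)^2) = sqrt(441/4 + 1323/4) = sqrt(441) = 21
θ = arctan(b/a) = arctan(-18.1865/-10.5) (quadrant-adjusted) = 240°
z = 21(cos 240° + i sin 240°)


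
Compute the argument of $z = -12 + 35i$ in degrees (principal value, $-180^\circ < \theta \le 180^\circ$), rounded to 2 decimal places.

θ = arctan(b/a) = arctan(35/-12) (quadrant-adjusted) = 108.92°


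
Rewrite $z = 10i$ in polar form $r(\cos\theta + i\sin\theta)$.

r = |z| = sqrt(a^2 + b^2) = sqrt((0)^2 + (10)^2) = sqrt(0 + 100) = sqrt(100) = 10
a = 0 and b > 0, so z lies on the positive imaginary axis: θ = 90°
z = 10(cos 90° + i sin 90°)


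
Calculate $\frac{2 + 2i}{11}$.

Divisor is real, so divide each part by 11:
= 2/11 + (2/11)i


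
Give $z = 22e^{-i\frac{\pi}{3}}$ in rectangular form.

a = r cos θ = 22 * 1/2 = 11
b = r sin θ = 22 * -sqrt(3)/2 = -11*sqrt(3)
z = 11 - 11*sqrt(3)i


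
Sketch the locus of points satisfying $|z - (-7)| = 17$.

|z - z0| = r describes a circle centered at z0 with radius r
Here z0 = -7 and r = 17
Locus: Circle centered at (-7, 0) with radius 17


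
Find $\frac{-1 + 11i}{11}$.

Divisor is real, so divide each part by 11:
= -1/11 + i


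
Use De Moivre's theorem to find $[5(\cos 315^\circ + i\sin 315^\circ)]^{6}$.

By De Moivre: z^n = r^n(cos(nθ) + i sin(nθ))
= 5^6(cos(6*315°) + i sin(6*315°))
= 15625(cos 90° + i sin 90°)
= 15625i


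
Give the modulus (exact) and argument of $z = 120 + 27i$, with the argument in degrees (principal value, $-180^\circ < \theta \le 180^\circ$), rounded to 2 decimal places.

|z| = sqrt(120^2 + 27^2) = 123
arg(z) = arctan(b/a) = arctan(27/120) (quadrant-adjusted) = 12.68°
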